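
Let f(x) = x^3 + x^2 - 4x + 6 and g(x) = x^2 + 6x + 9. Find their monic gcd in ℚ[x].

x + 3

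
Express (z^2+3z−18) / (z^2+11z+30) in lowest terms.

(z−3)/(z+5)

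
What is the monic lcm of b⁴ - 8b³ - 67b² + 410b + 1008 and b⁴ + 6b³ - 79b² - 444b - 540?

By polynomial division,
  b⁴ - 8b³ - 67b² + 410b + 1008 = (b⁴ + 6b³ - 79b² - 444b - 540) + (-14b³ + 12b² + 854b + 1548)
  b⁴ + 6b³ - 79b² - 444b - 540 = (-(1/14)b - 24/49)(-14b³ + 12b² + 854b + 1548) + (-(594/49)b² + (594/7)b + 10692/49)
  -14b³ + 12b² + 854b + 1548 = ((343/297)b + 2107/297)(-(594/49)b² + (594/7)b + 10692/49) + (0)
Last nonzero remainder: -(594/49)b² + (594/7)b + 10692/49. Dividing through by -594/49 gives the monic gcd b² - 7b - 18.
Then lcm(f, g) = f·g / gcd(f, g); expanding and making the result monic gives the answer.

b⁶ + 5b⁵ - 141b⁴ - 701b³ + 4328b² + 25404b + 30240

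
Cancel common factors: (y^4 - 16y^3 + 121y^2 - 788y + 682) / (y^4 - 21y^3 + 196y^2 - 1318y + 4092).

Euclidean algorithm in ℚ[y]:
  y^4 - 16y^3 + 121y^2 - 788y + 682 = (y^4 - 21y^3 + 196y^2 - 1318y + 4092) + (5y^3 - 75y^2 + 530y - 3410)
  y^4 - 21y^3 + 196y^2 - 1318y + 4092 = ((1/5)y - 6/5)(5y^3 - 75y^2 + 530y - 3410) + (0)
Last nonzero remainder: 5y^3 - 75y^2 + 530y - 3410. Dividing through by 5 gives the monic gcd y^3 - 15y^2 + 106y - 682.
Cancel y^3 - 15y^2 + 106y - 682 from numerator and denominator to get the reduced form.

(y - 1)/(y - 6)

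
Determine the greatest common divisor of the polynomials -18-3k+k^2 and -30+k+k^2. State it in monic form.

Apply the Euclidean algorithm:
  k^2-3k-18 = (k^2+k-30) + (-4k+12)
  k^2+k-30 = (-(1/4)k-1)(-4k+12) + (-18)
  -4k+12 = ((2/9)k-2/3)(-18) + (0)
The last nonzero remainder is the constant -18, so the polynomials are coprime and gcd = 1.

1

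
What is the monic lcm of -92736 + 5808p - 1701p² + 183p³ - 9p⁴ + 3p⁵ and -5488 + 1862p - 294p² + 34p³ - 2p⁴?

-1514688 + 527632p - 85799p² + 12863p³ - 1568p⁴ + 152p⁵ - 17p⁶ + p⁷

Apply the Euclidean algorithm:
  3p⁵ - 9p⁴ + 183p³ - 1701p² + 5808p - 92736 = (-(3/2)p - 21)(-2p⁴ + 34p³ - 294p² + 1862p - 5488) + (456p³ - 5082p² + 36678p - 207984)
  -2p⁴ + 34p³ - 294p² + 1862p - 5488 = (-(1/228)p + 445/17328)(456p³ - 5082p² + 36678p - 207984) + (-(7569/2888)p² + (22707/2888)p - 52983/361)
  456p³ - 5082p² + 36678p - 207984 = (-(438976/2523)p + 3575344/2523)(-(7569/2888)p² + (22707/2888)p - 52983/361) + (0)
Last nonzero remainder: -(7569/2888)p² + (22707/2888)p - 52983/361. Dividing through by -7569/2888 gives the monic gcd p² - 3p + 56.
Then lcm(f, g) = f·g / gcd(f, g); expanding and making the result monic gives the answer.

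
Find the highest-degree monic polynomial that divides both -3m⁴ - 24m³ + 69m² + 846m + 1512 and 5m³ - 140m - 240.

By polynomial division,
  -3m⁴ - 24m³ + 69m² + 846m + 1512 = (-(3/5)m - 24/5)(5m³ - 140m - 240) + (-15m² + 30m + 360)
  5m³ - 140m - 240 = (-(1/3)m - 2/3)(-15m² + 30m + 360) + (0)
Last nonzero remainder: -15m² + 30m + 360. Dividing through by -15 gives the monic gcd m² - 2m - 24.

m² - 2m - 24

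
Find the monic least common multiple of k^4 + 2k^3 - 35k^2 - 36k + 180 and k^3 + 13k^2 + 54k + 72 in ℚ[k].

k^5 + 6k^4 - 27k^3 - 176k^2 + 36k + 720

Euclidean algorithm in ℚ[k]:
  k^4 + 2k^3 - 35k^2 - 36k + 180 = (k - 11)(k^3 + 13k^2 + 54k + 72) + (54k^2 + 486k + 972)
  k^3 + 13k^2 + 54k + 72 = ((1/54)k + 2/27)(54k^2 + 486k + 972) + (0)
Last nonzero remainder: 54k^2 + 486k + 972. Dividing through by 54 gives the monic gcd k^2 + 9k + 18.
Then lcm(f, g) = f·g / gcd(f, g); expanding and making the result monic gives the answer.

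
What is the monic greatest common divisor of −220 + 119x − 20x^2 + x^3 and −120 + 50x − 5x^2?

−4 + x

Euclidean algorithm in ℚ[x]:
  x^3 − 20x^2 + 119x − 220 = (−(1/5)x + 2)(−5x^2 + 50x − 120) + (−5x + 20)
  −5x^2 + 50x − 120 = (x − 6)(−5x + 20) + (0)
Last nonzero remainder: −5x + 20. Dividing through by −5 gives the monic gcd x − 4.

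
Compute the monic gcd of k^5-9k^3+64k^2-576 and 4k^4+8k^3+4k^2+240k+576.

Repeated division with remainder:
  k^5-9k^3+64k^2-576 = ((1/4)k-1/2)(4k^4+8k^3+4k^2+240k+576) + (-6k^3+6k^2-24k-288)
  4k^4+8k^3+4k^2+240k+576 = (-(2/3)k-2)(-6k^3+6k^2-24k-288) + (0)
Last nonzero remainder: -6k^3+6k^2-24k-288. Dividing through by -6 gives the monic gcd k^3-k^2+4k+48.

k^3-k^2+4k+48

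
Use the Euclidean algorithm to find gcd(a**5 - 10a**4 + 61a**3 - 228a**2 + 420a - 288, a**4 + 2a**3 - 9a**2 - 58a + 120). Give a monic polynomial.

Euclidean algorithm in ℚ[a]:
  a**5 - 10a**4 + 61a**3 - 228a**2 + 420a - 288 = (a - 12)(a**4 + 2a**3 - 9a**2 - 58a + 120) + (94a**3 - 278a**2 - 396a + 1152)
  a**4 + 2a**3 - 9a**2 - 58a + 120 = ((1/94)a + 233/4418)(94a**3 - 278a**2 - 396a + 1152) + ((21812/2209)a**2 - (109060/2209)a + 130872/2209)
  94a**3 - 278a**2 - 396a + 1152 = ((103823/10906)a + 106032/5453)((21812/2209)a**2 - (109060/2209)a + 130872/2209) + (0)
Last nonzero remainder: (21812/2209)a**2 - (109060/2209)a + 130872/2209. Dividing through by 21812/2209 gives the monic gcd a**2 - 5a + 6.

a**2 - 5a + 6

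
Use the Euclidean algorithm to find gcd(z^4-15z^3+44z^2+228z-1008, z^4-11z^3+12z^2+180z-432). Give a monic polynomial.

By polynomial division,
  z^4-15z^3+44z^2+228z-1008 = (z^4-11z^3+12z^2+180z-432) + (-4z^3+32z^2+48z-576)
  z^4-11z^3+12z^2+180z-432 = (-(1/4)z+3/4)(-4z^3+32z^2+48z-576) + (0)
Last nonzero remainder: -4z^3+32z^2+48z-576. Dividing through by -4 gives the monic gcd z^3-8z^2-12z+144.

z^3-8z^2-12z+144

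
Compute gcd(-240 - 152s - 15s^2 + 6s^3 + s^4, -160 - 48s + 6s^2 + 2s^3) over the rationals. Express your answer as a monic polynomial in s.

Repeated division with remainder:
  s^4 + 6s^3 - 15s^2 - 152s - 240 = ((1/2)s + 3/2)(2s^3 + 6s^2 - 48s - 160) + (0)
Last nonzero remainder: 2s^3 + 6s^2 - 48s - 160. Dividing through by 2 gives the monic gcd s^3 + 3s^2 - 24s - 80.

-80 - 24s + 3s^2 + s^3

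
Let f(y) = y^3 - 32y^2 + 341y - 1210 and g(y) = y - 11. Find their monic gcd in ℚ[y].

y - 11

Repeated division with remainder:
  y^3 - 32y^2 + 341y - 1210 = (y^2 - 21y + 110)(y - 11) + (0)
The last nonzero remainder y - 11 is already monic.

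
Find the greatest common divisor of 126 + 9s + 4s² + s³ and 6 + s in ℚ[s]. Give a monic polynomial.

6 + s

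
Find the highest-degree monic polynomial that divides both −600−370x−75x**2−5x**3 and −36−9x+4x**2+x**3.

Apply the Euclidean algorithm:
  −5x**3−75x**2−370x−600 = (−5)(x**3+4x**2−9x−36) + (−55x**2−415x−780)
  x**3+4x**2−9x−36 = (−(1/55)x+39/605)(−55x**2−415x−780) + ((432/121)x+1728/121)
  −55x**2−415x−780 = (−(6655/432)x−7865/144)((432/121)x+1728/121) + (0)
Last nonzero remainder: (432/121)x+1728/121. Dividing through by 432/121 gives the monic gcd x+4.

4+x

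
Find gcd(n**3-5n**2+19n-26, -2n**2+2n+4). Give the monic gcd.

Apply the Euclidean algorithm:
  n**3-5n**2+19n-26 = (-(1/2)n+2)(-2n**2+2n+4) + (17n-34)
  -2n**2+2n+4 = (-(2/17)n-2/17)(17n-34) + (0)
Last nonzero remainder: 17n-34. Dividing through by 17 gives the monic gcd n-2.

n-2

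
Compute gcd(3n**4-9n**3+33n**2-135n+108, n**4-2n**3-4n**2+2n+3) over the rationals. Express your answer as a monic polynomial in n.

n**2-4n+3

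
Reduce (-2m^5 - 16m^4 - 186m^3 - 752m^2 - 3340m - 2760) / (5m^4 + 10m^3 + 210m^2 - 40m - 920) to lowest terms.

Apply the Euclidean algorithm:
  -2m^5 - 16m^4 - 186m^3 - 752m^2 - 3340m - 2760 = (-(2/5)m - 12/5)(5m^4 + 10m^3 + 210m^2 - 40m - 920) + (-78m^3 - 264m^2 - 3804m - 4968)
  5m^4 + 10m^3 + 210m^2 - 40m - 920 = (-(5/78)m + 15/169)(-78m^3 - 264m^2 - 3804m - 4968) + (-(1760/169)m^2 - (3520/169)m - 80960/169)
  -78m^3 - 264m^2 - 3804m - 4968 = ((6591/880)m + 4563/440)(-(1760/169)m^2 - (3520/169)m - 80960/169) + (0)
Last nonzero remainder: -(1760/169)m^2 - (3520/169)m - 80960/169. Dividing through by -1760/169 gives the monic gcd m^2 + 2m + 46.
Cancel m^2 + 2m + 46 from numerator and denominator to get the reduced form.

(-2m^3 - 12m^2 - 70m - 60)/(5m^2 - 20)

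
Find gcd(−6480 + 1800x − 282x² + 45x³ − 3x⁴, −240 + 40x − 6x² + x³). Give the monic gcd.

Repeated division with remainder:
  −3x⁴ + 45x³ − 282x² + 1800x − 6480 = (−3x + 27)(x³ − 6x² + 40x − 240) + (0)
The last nonzero remainder x³ − 6x² + 40x − 240 is already monic.

−240 + 40x − 6x² + x³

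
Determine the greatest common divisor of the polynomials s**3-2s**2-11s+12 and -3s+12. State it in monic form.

Apply the Euclidean algorithm:
  s**3-2s**2-11s+12 = (-(1/3)s**2-(2/3)s+1)(-3s+12) + (0)
Last nonzero remainder: -3s+12. Dividing through by -3 gives the monic gcd s-4.

s-4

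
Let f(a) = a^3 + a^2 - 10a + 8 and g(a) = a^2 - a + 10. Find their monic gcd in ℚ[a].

1

By polynomial division,
  a^3 + a^2 - 10a + 8 = (a + 2)(a^2 - a + 10) + (-18a - 12)
  a^2 - a + 10 = (-(1/18)a + 5/54)(-18a - 12) + (100/9)
  -18a - 12 = (-(81/50)a - 27/25)(100/9) + (0)
The last nonzero remainder is the constant 100/9, so the polynomials are coprime and gcd = 1.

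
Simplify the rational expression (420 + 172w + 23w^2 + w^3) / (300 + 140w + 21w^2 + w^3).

Repeated division with remainder:
  w^3 + 23w^2 + 172w + 420 = (w^3 + 21w^2 + 140w + 300) + (2w^2 + 32w + 120)
  w^3 + 21w^2 + 140w + 300 = ((1/2)w + 5/2)(2w^2 + 32w + 120) + (0)
Last nonzero remainder: 2w^2 + 32w + 120. Dividing through by 2 gives the monic gcd w^2 + 16w + 60.
Cancel w^2 + 16w + 60 from numerator and denominator to get the reduced form.

(7 + w)/(5 + w)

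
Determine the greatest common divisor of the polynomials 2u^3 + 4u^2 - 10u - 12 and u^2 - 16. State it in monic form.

1

Repeated division with remainder:
  2u^3 + 4u^2 - 10u - 12 = (2u + 4)(u^2 - 16) + (22u + 52)
  u^2 - 16 = ((1/22)u - 13/121)(22u + 52) + (-1260/121)
  22u + 52 = (-(1331/630)u - 1573/315)(-1260/121) + (0)
The last nonzero remainder is the constant -1260/121, so the polynomials are coprime and gcd = 1.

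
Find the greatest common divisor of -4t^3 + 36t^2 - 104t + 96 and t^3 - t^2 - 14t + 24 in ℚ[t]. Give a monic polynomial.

Apply the Euclidean algorithm:
  -4t^3 + 36t^2 - 104t + 96 = (-4)(t^3 - t^2 - 14t + 24) + (32t^2 - 160t + 192)
  t^3 - t^2 - 14t + 24 = ((1/32)t + 1/8)(32t^2 - 160t + 192) + (0)
Last nonzero remainder: 32t^2 - 160t + 192. Dividing through by 32 gives the monic gcd t^2 - 5t + 6.

t^2 - 5t + 6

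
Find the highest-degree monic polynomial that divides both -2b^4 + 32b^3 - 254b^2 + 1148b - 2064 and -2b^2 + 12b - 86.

Repeated division with remainder:
  -2b^4 + 32b^3 - 254b^2 + 1148b - 2064 = (b^2 - 10b + 24)(-2b^2 + 12b - 86) + (0)
Last nonzero remainder: -2b^2 + 12b - 86. Dividing through by -2 gives the monic gcd b^2 - 6b + 43.

b^2 - 6b + 43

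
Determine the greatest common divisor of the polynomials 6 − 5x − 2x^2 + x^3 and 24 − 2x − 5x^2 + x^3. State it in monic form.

Apply the Euclidean algorithm:
  x^3 − 2x^2 − 5x + 6 = (x^3 − 5x^2 − 2x + 24) + (3x^2 − 3x − 18)
  x^3 − 5x^2 − 2x + 24 = ((1/3)x − 4/3)(3x^2 − 3x − 18) + (0)
Last nonzero remainder: 3x^2 − 3x − 18. Dividing through by 3 gives the monic gcd x^2 − x − 6.

−6 − x + x^2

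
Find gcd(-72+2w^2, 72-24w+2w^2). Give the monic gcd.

By polynomial division,
  2w^2-72 = (2w^2-24w+72) + (24w-144)
  2w^2-24w+72 = ((1/12)w-1/2)(24w-144) + (0)
Last nonzero remainder: 24w-144. Dividing through by 24 gives the monic gcd w-6.

-6+w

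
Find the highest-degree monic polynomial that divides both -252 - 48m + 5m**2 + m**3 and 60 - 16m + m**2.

Apply the Euclidean algorithm:
  m**3 + 5m**2 - 48m - 252 = (m + 21)(m**2 - 16m + 60) + (228m - 1512)
  m**2 - 16m + 60 = ((1/228)m - 89/2166)(228m - 1512) + (-768/361)
  228m - 1512 = (-(6859/64)m + 22743/32)(-768/361) + (0)
The last nonzero remainder is the constant -768/361, so the polynomials are coprime and gcd = 1.

1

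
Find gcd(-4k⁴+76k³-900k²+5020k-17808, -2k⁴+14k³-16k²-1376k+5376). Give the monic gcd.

k²-11k+84

Repeated division with remainder:
  -4k⁴+76k³-900k²+5020k-17808 = (2)(-2k⁴+14k³-16k²-1376k+5376) + (48k³-868k²+7772k-28560)
  -2k⁴+14k³-16k²-1376k+5376 = (-(1/24)k-133/288)(48k³-868k²+7772k-28560) + (-(6697/72)k²+(73667/72)k-46879/6)
  48k³-868k²+7772k-28560 = (-(3456/6697)k+24480/6697)(-(6697/72)k²+(73667/72)k-46879/6) + (0)
Last nonzero remainder: -(6697/72)k²+(73667/72)k-46879/6. Dividing through by -6697/72 gives the monic gcd k²-11k+84.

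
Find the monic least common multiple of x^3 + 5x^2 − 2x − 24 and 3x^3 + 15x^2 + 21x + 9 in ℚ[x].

x^5 + 7x^4 + 9x^3 − 23x^2 − 50x − 24

By polynomial division,
  x^3 + 5x^2 − 2x − 24 = (1/3)(3x^3 + 15x^2 + 21x + 9) + (−9x − 27)
  3x^3 + 15x^2 + 21x + 9 = (−(1/3)x^2 − (2/3)x − 1/3)(−9x − 27) + (0)
Last nonzero remainder: −9x − 27. Dividing through by −9 gives the monic gcd x + 3.
Then lcm(f, g) = f·g / gcd(f, g); expanding and making the result monic gives the answer.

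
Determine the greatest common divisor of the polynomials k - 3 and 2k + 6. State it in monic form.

1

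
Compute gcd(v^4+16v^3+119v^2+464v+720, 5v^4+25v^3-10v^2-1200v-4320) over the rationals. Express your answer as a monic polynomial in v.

Repeated division with remainder:
  v^4+16v^3+119v^2+464v+720 = (1/5)(5v^4+25v^3-10v^2-1200v-4320) + (11v^3+121v^2+704v+1584)
  5v^4+25v^3-10v^2-1200v-4320 = ((5/11)v-30/11)(11v^3+121v^2+704v+1584) + (0)
Last nonzero remainder: 11v^3+121v^2+704v+1584. Dividing through by 11 gives the monic gcd v^3+11v^2+64v+144.

v^3+11v^2+64v+144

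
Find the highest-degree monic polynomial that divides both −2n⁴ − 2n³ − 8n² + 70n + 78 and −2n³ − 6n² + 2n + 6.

By polynomial division,
  −2n⁴ − 2n³ − 8n² + 70n + 78 = (n − 2)(−2n³ − 6n² + 2n + 6) + (−22n² + 68n + 90)
  −2n³ − 6n² + 2n + 6 = ((1/11)n + 67/121)(−22n² + 68n + 90) + (−(5304/121)n − 5304/121)
  −22n² + 68n + 90 = ((1331/2652)n − 1815/884)(−(5304/121)n − 5304/121) + (0)
Last nonzero remainder: −(5304/121)n − 5304/121. Dividing through by −5304/121 gives the monic gcd n + 1.

n + 1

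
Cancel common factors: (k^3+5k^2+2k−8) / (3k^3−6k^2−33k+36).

(k^2+6k+8)/(3k^2−3k−36)

Euclidean algorithm in ℚ[k]:
  k^3+5k^2+2k−8 = (1/3)(3k^3−6k^2−33k+36) + (7k^2+13k−20)
  3k^3−6k^2−33k+36 = ((3/7)k−81/49)(7k^2+13k−20) + (−(144/49)k+144/49)
  7k^2+13k−20 = (−(343/144)k−245/36)(−(144/49)k+144/49) + (0)
Last nonzero remainder: −(144/49)k+144/49. Dividing through by −144/49 gives the monic gcd k−1.
Cancel k−1 from numerator and denominator to get the reduced form.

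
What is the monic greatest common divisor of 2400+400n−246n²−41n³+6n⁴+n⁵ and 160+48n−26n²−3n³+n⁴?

80−16n−5n²+n³

By polynomial division,
  n⁵+6n⁴−41n³−246n²+400n+2400 = (n+9)(n⁴−3n³−26n²+48n+160) + (12n³−60n²−192n+960)
  n⁴−3n³−26n²+48n+160 = ((1/12)n+1/6)(12n³−60n²−192n+960) + (0)
Last nonzero remainder: 12n³−60n²−192n+960. Dividing through by 12 gives the monic gcd n³−5n²−16n+80.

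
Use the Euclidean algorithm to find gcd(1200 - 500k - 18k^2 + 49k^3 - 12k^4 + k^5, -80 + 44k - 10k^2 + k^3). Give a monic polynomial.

-80 + 44k - 10k^2 + k^3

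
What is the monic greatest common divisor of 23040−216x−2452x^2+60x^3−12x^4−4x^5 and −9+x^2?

Apply the Euclidean algorithm:
  −4x^5−12x^4+60x^3−2452x^2−216x+23040 = (−4x^3−12x^2+24x−2560)(x^2−9) + (0)
The last nonzero remainder x^2−9 is already monic.

−9+x^2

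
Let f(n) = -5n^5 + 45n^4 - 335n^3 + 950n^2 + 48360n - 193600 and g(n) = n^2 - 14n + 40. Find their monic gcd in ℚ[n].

n^2 - 14n + 40

Repeated division with remainder:
  -5n^5 + 45n^4 - 335n^3 + 950n^2 + 48360n - 193600 = (-5n^3 - 25n^2 - 485n - 4840)(n^2 - 14n + 40) + (0)
The last nonzero remainder n^2 - 14n + 40 is already monic.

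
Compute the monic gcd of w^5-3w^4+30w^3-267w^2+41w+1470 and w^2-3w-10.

w^2-3w-10

Apply the Euclidean algorithm:
  w^5-3w^4+30w^3-267w^2+41w+1470 = (w^3+40w-147)(w^2-3w-10) + (0)
The last nonzero remainder w^2-3w-10 is already monic.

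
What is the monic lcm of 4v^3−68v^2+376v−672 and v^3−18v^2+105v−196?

v^4−24v^3+213v^2−826v+1176

By polynomial division,
  4v^3−68v^2+376v−672 = (4)(v^3−18v^2+105v−196) + (4v^2−44v+112)
  v^3−18v^2+105v−196 = ((1/4)v−7/4)(4v^2−44v+112) + (0)
Last nonzero remainder: 4v^2−44v+112. Dividing through by 4 gives the monic gcd v^2−11v+28.
Then lcm(f, g) = f·g / gcd(f, g); expanding and making the result monic gives the answer.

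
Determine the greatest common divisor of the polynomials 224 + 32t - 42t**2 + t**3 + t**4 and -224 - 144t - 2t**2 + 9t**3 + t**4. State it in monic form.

-56 - 22t + 5t**2 + t**3

Euclidean algorithm in ℚ[t]:
  t**4 + t**3 - 42t**2 + 32t + 224 = (t**4 + 9t**3 - 2t**2 - 144t - 224) + (-8t**3 - 40t**2 + 176t + 448)
  t**4 + 9t**3 - 2t**2 - 144t - 224 = (-(1/8)t - 1/2)(-8t**3 - 40t**2 + 176t + 448) + (0)
Last nonzero remainder: -8t**3 - 40t**2 + 176t + 448. Dividing through by -8 gives the monic gcd t**3 + 5t**2 - 22t - 56.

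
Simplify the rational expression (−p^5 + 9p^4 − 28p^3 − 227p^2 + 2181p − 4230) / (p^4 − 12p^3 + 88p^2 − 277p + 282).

(−p^2 − p + 30)/(p − 2)

By polynomial division,
  −p^5 + 9p^4 − 28p^3 − 227p^2 + 2181p − 4230 = (−p − 3)(p^4 − 12p^3 + 88p^2 − 277p + 282) + (24p^3 − 240p^2 + 1632p − 3384)
  p^4 − 12p^3 + 88p^2 − 277p + 282 = ((1/24)p − 1/12)(24p^3 − 240p^2 + 1632p − 3384) + (0)
Last nonzero remainder: 24p^3 − 240p^2 + 1632p − 3384. Dividing through by 24 gives the monic gcd p^3 − 10p^2 + 68p − 141.
Cancel p^3 − 10p^2 + 68p − 141 from numerator and denominator to get the reduced form.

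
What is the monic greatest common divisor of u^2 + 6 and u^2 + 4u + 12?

1

Repeated division with remainder:
  u^2 + 6 = (u^2 + 4u + 12) + (−4u − 6)
  u^2 + 4u + 12 = (−(1/4)u − 5/8)(−4u − 6) + (33/4)
  −4u − 6 = (−(16/33)u − 8/11)(33/4) + (0)
The last nonzero remainder is the constant 33/4, so the polynomials are coprime and gcd = 1.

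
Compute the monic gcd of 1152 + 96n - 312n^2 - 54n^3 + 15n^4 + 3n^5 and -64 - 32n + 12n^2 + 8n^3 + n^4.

-32 + 6n^2 + n^3

Repeated division with remainder:
  3n^5 + 15n^4 - 54n^3 - 312n^2 + 96n + 1152 = (3n - 9)(n^4 + 8n^3 + 12n^2 - 32n - 64) + (-18n^3 - 108n^2 + 576)
  n^4 + 8n^3 + 12n^2 - 32n - 64 = (-(1/18)n - 1/9)(-18n^3 - 108n^2 + 576) + (0)
Last nonzero remainder: -18n^3 - 108n^2 + 576. Dividing through by -18 gives the monic gcd n^3 + 6n^2 - 32.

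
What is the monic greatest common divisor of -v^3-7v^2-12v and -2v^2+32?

v+4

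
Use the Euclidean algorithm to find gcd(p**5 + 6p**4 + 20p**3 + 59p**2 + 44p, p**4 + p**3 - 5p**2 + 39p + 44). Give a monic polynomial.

By polynomial division,
  p**5 + 6p**4 + 20p**3 + 59p**2 + 44p = (p + 5)(p**4 + p**3 - 5p**2 + 39p + 44) + (20p**3 + 45p**2 - 195p - 220)
  p**4 + p**3 - 5p**2 + 39p + 44 = ((1/20)p - 1/16)(20p**3 + 45p**2 - 195p - 220) + ((121/16)p**2 + (605/16)p + 121/4)
  20p**3 + 45p**2 - 195p - 220 = ((320/121)p - 80/11)((121/16)p**2 + (605/16)p + 121/4) + (0)
Last nonzero remainder: (121/16)p**2 + (605/16)p + 121/4. Dividing through by 121/16 gives the monic gcd p**2 + 5p + 4.

p**2 + 5p + 4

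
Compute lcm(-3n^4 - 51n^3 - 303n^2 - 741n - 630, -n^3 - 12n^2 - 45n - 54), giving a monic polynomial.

n^6 + 26n^5 + 272n^4 + 1462n^3 + 4251n^2 + 6336n + 3780

By polynomial division,
  -3n^4 - 51n^3 - 303n^2 - 741n - 630 = (3n + 15)(-n^3 - 12n^2 - 45n - 54) + (12n^2 + 96n + 180)
  -n^3 - 12n^2 - 45n - 54 = (-(1/12)n - 1/3)(12n^2 + 96n + 180) + (2n + 6)
  12n^2 + 96n + 180 = (6n + 30)(2n + 6) + (0)
Last nonzero remainder: 2n + 6. Dividing through by 2 gives the monic gcd n + 3.
Then lcm(f, g) = f·g / gcd(f, g); expanding and making the result monic gives the answer.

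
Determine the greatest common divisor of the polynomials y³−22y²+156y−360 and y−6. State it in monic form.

y−6

Repeated division with remainder:
  y³−22y²+156y−360 = (y²−16y+60)(y−6) + (0)
The last nonzero remainder y−6 is already monic.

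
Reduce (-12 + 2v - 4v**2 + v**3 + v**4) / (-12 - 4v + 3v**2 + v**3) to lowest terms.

(2 + v**2)/(2 + v)

Euclidean algorithm in ℚ[v]:
  v**4 + v**3 - 4v**2 + 2v - 12 = (v - 2)(v**3 + 3v**2 - 4v - 12) + (6v**2 + 6v - 36)
  v**3 + 3v**2 - 4v - 12 = ((1/6)v + 1/3)(6v**2 + 6v - 36) + (0)
Last nonzero remainder: 6v**2 + 6v - 36. Dividing through by 6 gives the monic gcd v**2 + v - 6.
Cancel v**2 + v - 6 from numerator and denominator to get the reduced form.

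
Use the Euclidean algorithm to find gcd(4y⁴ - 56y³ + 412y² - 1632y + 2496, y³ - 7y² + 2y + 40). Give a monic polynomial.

y - 4

By polynomial division,
  4y⁴ - 56y³ + 412y² - 1632y + 2496 = (4y - 28)(y³ - 7y² + 2y + 40) + (208y² - 1736y + 3616)
  y³ - 7y² + 2y + 40 = ((1/208)y + 35/5408)(208y² - 1736y + 3616) + (-(2805/676)y + 2805/169)
  208y² - 1736y + 3616 = (-(140608/2805)y + 611104/2805)(-(2805/676)y + 2805/169) + (0)
Last nonzero remainder: -(2805/676)y + 2805/169. Dividing through by -2805/676 gives the monic gcd y - 4.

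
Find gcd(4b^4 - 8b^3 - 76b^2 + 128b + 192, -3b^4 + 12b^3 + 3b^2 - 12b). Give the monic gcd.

b^2 - 3b - 4

Apply the Euclidean algorithm:
  4b^4 - 8b^3 - 76b^2 + 128b + 192 = (-4/3)(-3b^4 + 12b^3 + 3b^2 - 12b) + (8b^3 - 72b^2 + 112b + 192)
  -3b^4 + 12b^3 + 3b^2 - 12b = (-(3/8)b - 15/8)(8b^3 - 72b^2 + 112b + 192) + (-90b^2 + 270b + 360)
  8b^3 - 72b^2 + 112b + 192 = (-(4/45)b + 8/15)(-90b^2 + 270b + 360) + (0)
Last nonzero remainder: -90b^2 + 270b + 360. Dividing through by -90 gives the monic gcd b^2 - 3b - 4.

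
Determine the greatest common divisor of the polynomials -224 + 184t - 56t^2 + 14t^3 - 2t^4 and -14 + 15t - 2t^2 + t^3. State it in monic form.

Euclidean algorithm in ℚ[t]:
  -2t^4 + 14t^3 - 56t^2 + 184t - 224 = (-2t + 10)(t^3 - 2t^2 + 15t - 14) + (-6t^2 + 6t - 84)
  t^3 - 2t^2 + 15t - 14 = (-(1/6)t + 1/6)(-6t^2 + 6t - 84) + (0)
Last nonzero remainder: -6t^2 + 6t - 84. Dividing through by -6 gives the monic gcd t^2 - t + 14.

14 - t + t^2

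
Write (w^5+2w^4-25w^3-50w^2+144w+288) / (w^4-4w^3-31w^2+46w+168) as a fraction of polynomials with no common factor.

(w^2-w-12)/(w-7)

Euclidean algorithm in ℚ[w]:
  w^5+2w^4-25w^3-50w^2+144w+288 = (w+6)(w^4-4w^3-31w^2+46w+168) + (30w^3+90w^2-300w-720)
  w^4-4w^3-31w^2+46w+168 = ((1/30)w-7/30)(30w^3+90w^2-300w-720) + (0)
Last nonzero remainder: 30w^3+90w^2-300w-720. Dividing through by 30 gives the monic gcd w^3+3w^2-10w-24.
Cancel w^3+3w^2-10w-24 from numerator and denominator to get the reduced form.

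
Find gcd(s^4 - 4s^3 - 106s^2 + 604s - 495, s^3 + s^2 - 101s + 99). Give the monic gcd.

Euclidean algorithm in ℚ[s]:
  s^4 - 4s^3 - 106s^2 + 604s - 495 = (s - 5)(s^3 + s^2 - 101s + 99) + (0)
The last nonzero remainder s^3 + s^2 - 101s + 99 is already monic.

s^3 + s^2 - 101s + 99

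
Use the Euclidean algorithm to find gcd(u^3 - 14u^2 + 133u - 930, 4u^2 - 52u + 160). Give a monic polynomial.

1

Euclidean algorithm in ℚ[u]:
  u^3 - 14u^2 + 133u - 930 = ((1/4)u - 1/4)(4u^2 - 52u + 160) + (80u - 890)
  4u^2 - 52u + 160 = ((1/20)u - 3/32)(80u - 890) + (1225/16)
  80u - 890 = ((256/245)u - 2848/245)(1225/16) + (0)
The last nonzero remainder is the constant 1225/16, so the polynomials are coprime and gcd = 1.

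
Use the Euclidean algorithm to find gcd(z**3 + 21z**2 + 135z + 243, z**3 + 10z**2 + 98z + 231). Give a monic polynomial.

z + 3

By polynomial division,
  z**3 + 21z**2 + 135z + 243 = (z**3 + 10z**2 + 98z + 231) + (11z**2 + 37z + 12)
  z**3 + 10z**2 + 98z + 231 = ((1/11)z + 73/121)(11z**2 + 37z + 12) + ((9025/121)z + 27075/121)
  11z**2 + 37z + 12 = ((1331/9025)z + 484/9025)((9025/121)z + 27075/121) + (0)
Last nonzero remainder: (9025/121)z + 27075/121. Dividing through by 9025/121 gives the monic gcd z + 3.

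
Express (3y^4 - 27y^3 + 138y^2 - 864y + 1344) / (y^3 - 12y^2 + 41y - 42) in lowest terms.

Apply the Euclidean algorithm:
  3y^4 - 27y^3 + 138y^2 - 864y + 1344 = (3y + 9)(y^3 - 12y^2 + 41y - 42) + (123y^2 - 1107y + 1722)
  y^3 - 12y^2 + 41y - 42 = ((1/123)y - 1/41)(123y^2 - 1107y + 1722) + (0)
Last nonzero remainder: 123y^2 - 1107y + 1722. Dividing through by 123 gives the monic gcd y^2 - 9y + 14.
Cancel y^2 - 9y + 14 from numerator and denominator to get the reduced form.

(3y^2 + 96)/(y - 3)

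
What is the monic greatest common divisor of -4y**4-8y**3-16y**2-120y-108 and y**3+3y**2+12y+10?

y+1

Euclidean algorithm in ℚ[y]:
  -4y**4-8y**3-16y**2-120y-108 = (-4y+4)(y**3+3y**2+12y+10) + (20y**2-128y-148)
  y**3+3y**2+12y+10 = ((1/20)y+47/100)(20y**2-128y-148) + ((1989/25)y+1989/25)
  20y**2-128y-148 = ((500/1989)y-3700/1989)((1989/25)y+1989/25) + (0)
Last nonzero remainder: (1989/25)y+1989/25. Dividing through by 1989/25 gives the monic gcd y+1.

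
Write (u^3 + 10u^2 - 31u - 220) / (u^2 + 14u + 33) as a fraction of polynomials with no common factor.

Apply the Euclidean algorithm:
  u^3 + 10u^2 - 31u - 220 = (u - 4)(u^2 + 14u + 33) + (-8u - 88)
  u^2 + 14u + 33 = (-(1/8)u - 3/8)(-8u - 88) + (0)
Last nonzero remainder: -8u - 88. Dividing through by -8 gives the monic gcd u + 11.
Cancel u + 11 from numerator and denominator to get the reduced form.

(u^2 - u - 20)/(u + 3)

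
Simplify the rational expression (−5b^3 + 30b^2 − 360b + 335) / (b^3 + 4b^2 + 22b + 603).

Repeated division with remainder:
  −5b^3 + 30b^2 − 360b + 335 = (−5)(b^3 + 4b^2 + 22b + 603) + (50b^2 − 250b + 3350)
  b^3 + 4b^2 + 22b + 603 = ((1/50)b + 9/50)(50b^2 − 250b + 3350) + (0)
Last nonzero remainder: 50b^2 − 250b + 3350. Dividing through by 50 gives the monic gcd b^2 − 5b + 67.
Cancel b^2 − 5b + 67 from numerator and denominator to get the reduced form.

(−5b + 5)/(b + 9)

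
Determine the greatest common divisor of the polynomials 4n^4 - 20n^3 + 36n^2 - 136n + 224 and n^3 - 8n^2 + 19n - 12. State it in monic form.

n - 4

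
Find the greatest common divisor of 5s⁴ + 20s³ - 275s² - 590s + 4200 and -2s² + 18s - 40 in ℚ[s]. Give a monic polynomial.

Apply the Euclidean algorithm:
  5s⁴ + 20s³ - 275s² - 590s + 4200 = (-(5/2)s² - (65/2)s - 105)(-2s² + 18s - 40) + (0)
Last nonzero remainder: -2s² + 18s - 40. Dividing through by -2 gives the monic gcd s² - 9s + 20.

s² - 9s + 20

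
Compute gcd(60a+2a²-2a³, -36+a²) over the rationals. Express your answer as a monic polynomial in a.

-6+a

Apply the Euclidean algorithm:
  -2a³+2a²+60a = (-2a+2)(a²-36) + (-12a+72)
  a²-36 = (-(1/12)a-1/2)(-12a+72) + (0)
Last nonzero remainder: -12a+72. Dividing through by -12 gives the monic gcd a-6.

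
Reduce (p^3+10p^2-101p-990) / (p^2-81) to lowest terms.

(p^2+p-110)/(p-9)

Repeated division with remainder:
  p^3+10p^2-101p-990 = (p+10)(p^2-81) + (-20p-180)
  p^2-81 = (-(1/20)p+9/20)(-20p-180) + (0)
Last nonzero remainder: -20p-180. Dividing through by -20 gives the monic gcd p+9.
Cancel p+9 from numerator and denominator to get the reduced form.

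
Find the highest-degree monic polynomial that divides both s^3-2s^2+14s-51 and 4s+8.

1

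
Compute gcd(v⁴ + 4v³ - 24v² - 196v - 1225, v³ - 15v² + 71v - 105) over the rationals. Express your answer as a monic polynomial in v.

v - 7

By polynomial division,
  v⁴ + 4v³ - 24v² - 196v - 1225 = (v + 19)(v³ - 15v² + 71v - 105) + (190v² - 1440v + 770)
  v³ - 15v² + 71v - 105 = ((1/190)v - 141/3610)(190v² - 1440v + 770) + ((3864/361)v - 27048/361)
  190v² - 1440v + 770 = ((34295/1932)v - 19855/1932)((3864/361)v - 27048/361) + (0)
Last nonzero remainder: (3864/361)v - 27048/361. Dividing through by 3864/361 gives the monic gcd v - 7.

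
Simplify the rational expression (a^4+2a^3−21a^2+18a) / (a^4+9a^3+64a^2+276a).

(a^2−4a+3)/(a^2+3a+46)

By polynomial division,
  a^4+2a^3−21a^2+18a = (a^4+9a^3+64a^2+276a) + (−7a^3−85a^2−258a)
  a^4+9a^3+64a^2+276a = (−(1/7)a+22/49)(−7a^3−85a^2−258a) + ((3200/49)a^2+(19200/49)a)
  −7a^3−85a^2−258a = (−(343/3200)a−2107/3200)((3200/49)a^2+(19200/49)a) + (0)
Last nonzero remainder: (3200/49)a^2+(19200/49)a. Dividing through by 3200/49 gives the monic gcd a^2+6a.
Cancel a^2+6a from numerator and denominator to get the reduced form.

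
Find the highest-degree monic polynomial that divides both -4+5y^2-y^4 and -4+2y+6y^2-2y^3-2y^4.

-2-y+2y^2+y^3

Apply the Euclidean algorithm:
  -y^4+5y^2-4 = (1/2)(-2y^4-2y^3+6y^2+2y-4) + (y^3+2y^2-y-2)
  -2y^4-2y^3+6y^2+2y-4 = (-2y+2)(y^3+2y^2-y-2) + (0)
The last nonzero remainder y^3+2y^2-y-2 is already monic.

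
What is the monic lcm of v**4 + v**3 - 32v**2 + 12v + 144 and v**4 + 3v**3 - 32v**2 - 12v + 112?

Repeated division with remainder:
  v**4 + v**3 - 32v**2 + 12v + 144 = (v**4 + 3v**3 - 32v**2 - 12v + 112) + (-2v**3 + 24v + 32)
  v**4 + 3v**3 - 32v**2 - 12v + 112 = (-(1/2)v - 3/2)(-2v**3 + 24v + 32) + (-20v**2 + 40v + 160)
  -2v**3 + 24v + 32 = ((1/10)v + 1/5)(-20v**2 + 40v + 160) + (0)
Last nonzero remainder: -20v**2 + 40v + 160. Dividing through by -20 gives the monic gcd v**2 - 2v - 8.
Then lcm(f, g) = f·g / gcd(f, g); expanding and making the result monic gives the answer.

v**6 + 6v**5 - 41v**4 - 162v**3 + 652v**2 + 552v - 2016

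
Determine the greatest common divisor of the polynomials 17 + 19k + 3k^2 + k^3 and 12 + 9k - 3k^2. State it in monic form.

1 + k

Repeated division with remainder:
  k^3 + 3k^2 + 19k + 17 = (-(1/3)k - 2)(-3k^2 + 9k + 12) + (41k + 41)
  -3k^2 + 9k + 12 = (-(3/41)k + 12/41)(41k + 41) + (0)
Last nonzero remainder: 41k + 41. Dividing through by 41 gives the monic gcd k + 1.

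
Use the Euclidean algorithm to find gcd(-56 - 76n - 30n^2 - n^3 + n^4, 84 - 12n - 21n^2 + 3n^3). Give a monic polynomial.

Repeated division with remainder:
  n^4 - n^3 - 30n^2 - 76n - 56 = ((1/3)n + 2)(3n^3 - 21n^2 - 12n + 84) + (16n^2 - 80n - 224)
  3n^3 - 21n^2 - 12n + 84 = ((3/16)n - 3/8)(16n^2 - 80n - 224) + (0)
Last nonzero remainder: 16n^2 - 80n - 224. Dividing through by 16 gives the monic gcd n^2 - 5n - 14.

-14 - 5n + n^2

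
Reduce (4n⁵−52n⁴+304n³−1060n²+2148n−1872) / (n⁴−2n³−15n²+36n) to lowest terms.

Apply the Euclidean algorithm:
  4n⁵−52n⁴+304n³−1060n²+2148n−1872 = (4n−44)(n⁴−2n³−15n²+36n) + (276n³−1864n²+3732n−1872)
  n⁴−2n³−15n²+36n = ((1/276)n+82/4761)(276n³−1864n²+3732n−1872) + ((17056/4761)n²−(34112/1587)n+17056/529)
  276n³−1864n²+3732n−1872 = ((328509/4264)n−4761/82)((17056/4761)n²−(34112/1587)n+17056/529) + (0)
Last nonzero remainder: (17056/4761)n²−(34112/1587)n+17056/529. Dividing through by 17056/4761 gives the monic gcd n²−6n+9.
Cancel n²−6n+9 from numerator and denominator to get the reduced form.

(4n³−28n²+100n−208)/(n²+4n)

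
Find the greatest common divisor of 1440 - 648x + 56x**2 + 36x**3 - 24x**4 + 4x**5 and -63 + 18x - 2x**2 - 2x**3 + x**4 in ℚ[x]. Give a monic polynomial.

Euclidean algorithm in ℚ[x]:
  4x**5 - 24x**4 + 36x**3 + 56x**2 - 648x + 1440 = (4x - 16)(x**4 - 2x**3 - 2x**2 + 18x - 63) + (12x**3 - 48x**2 - 108x + 432)
  x**4 - 2x**3 - 2x**2 + 18x - 63 = ((1/12)x + 1/6)(12x**3 - 48x**2 - 108x + 432) + (15x**2 - 135)
  12x**3 - 48x**2 - 108x + 432 = ((4/5)x - 16/5)(15x**2 - 135) + (0)
Last nonzero remainder: 15x**2 - 135. Dividing through by 15 gives the monic gcd x**2 - 9.

-9 + x**2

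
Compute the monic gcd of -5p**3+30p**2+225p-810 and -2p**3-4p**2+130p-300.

Apply the Euclidean algorithm:
  -5p**3+30p**2+225p-810 = (5/2)(-2p**3-4p**2+130p-300) + (40p**2-100p-60)
  -2p**3-4p**2+130p-300 = (-(1/20)p-9/40)(40p**2-100p-60) + ((209/2)p-627/2)
  40p**2-100p-60 = ((80/209)p+40/209)((209/2)p-627/2) + (0)
Last nonzero remainder: (209/2)p-627/2. Dividing through by 209/2 gives the monic gcd p-3.

p-3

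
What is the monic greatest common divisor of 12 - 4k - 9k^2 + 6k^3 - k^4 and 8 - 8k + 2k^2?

4 - 4k + k^2

Repeated division with remainder:
  -k^4 + 6k^3 - 9k^2 - 4k + 12 = (-(1/2)k^2 + k + 3/2)(2k^2 - 8k + 8) + (0)
Last nonzero remainder: 2k^2 - 8k + 8. Dividing through by 2 gives the monic gcd k^2 - 4k + 4.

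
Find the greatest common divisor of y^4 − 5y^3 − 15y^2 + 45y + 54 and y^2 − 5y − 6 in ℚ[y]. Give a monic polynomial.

y^2 − 5y − 6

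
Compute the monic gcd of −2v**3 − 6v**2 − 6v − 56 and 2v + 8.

v + 4

Euclidean algorithm in ℚ[v]:
  −2v**3 − 6v**2 − 6v − 56 = (−v**2 + v − 7)(2v + 8) + (0)
Last nonzero remainder: 2v + 8. Dividing through by 2 gives the monic gcd v + 4.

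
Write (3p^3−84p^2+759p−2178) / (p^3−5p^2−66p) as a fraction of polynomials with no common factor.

By polynomial division,
  3p^3−84p^2+759p−2178 = (3)(p^3−5p^2−66p) + (−69p^2+957p−2178)
  p^3−5p^2−66p = (−(1/69)p−68/529)(−69p^2+957p−2178) + ((13464/529)p−148104/529)
  −69p^2+957p−2178 = (−(12167/4488)p+529/68)((13464/529)p−148104/529) + (0)
Last nonzero remainder: (13464/529)p−148104/529. Dividing through by 13464/529 gives the monic gcd p−11.
Cancel p−11 from numerator and denominator to get the reduced form.

(3p^2−51p+198)/(p^2+6p)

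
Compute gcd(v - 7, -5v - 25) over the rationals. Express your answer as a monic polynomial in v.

1

By polynomial division,
  v - 7 = (-1/5)(-5v - 25) + (-12)
  -5v - 25 = ((5/12)v + 25/12)(-12) + (0)
The last nonzero remainder is the constant -12, so the polynomials are coprime and gcd = 1.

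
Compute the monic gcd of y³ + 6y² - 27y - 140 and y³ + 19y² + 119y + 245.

y + 7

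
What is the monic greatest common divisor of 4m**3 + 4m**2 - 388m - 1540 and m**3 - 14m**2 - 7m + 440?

Euclidean algorithm in ℚ[m]:
  4m**3 + 4m**2 - 388m - 1540 = (4)(m**3 - 14m**2 - 7m + 440) + (60m**2 - 360m - 3300)
  m**3 - 14m**2 - 7m + 440 = ((1/60)m - 2/15)(60m**2 - 360m - 3300) + (0)
Last nonzero remainder: 60m**2 - 360m - 3300. Dividing through by 60 gives the monic gcd m**2 - 6m - 55.

m**2 - 6m - 55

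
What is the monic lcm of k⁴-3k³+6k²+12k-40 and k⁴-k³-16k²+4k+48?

Euclidean algorithm in ℚ[k]:
  k⁴-3k³+6k²+12k-40 = (k⁴-k³-16k²+4k+48) + (-2k³+22k²+8k-88)
  k⁴-k³-16k²+4k+48 = (-(1/2)k-5)(-2k³+22k²+8k-88) + (98k²-392)
  -2k³+22k²+8k-88 = (-(1/49)k+11/49)(98k²-392) + (0)
Last nonzero remainder: 98k²-392. Dividing through by 98 gives the monic gcd k²-4.
Then lcm(f, g) = f·g / gcd(f, g); expanding and making the result monic gives the answer.

k⁶-4k⁵-3k⁴+42k³-124k²-104k+480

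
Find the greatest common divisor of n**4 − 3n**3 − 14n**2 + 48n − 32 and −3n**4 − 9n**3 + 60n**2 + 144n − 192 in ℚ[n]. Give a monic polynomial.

n**3 − n**2 − 16n + 16

Euclidean algorithm in ℚ[n]:
  n**4 − 3n**3 − 14n**2 + 48n − 32 = (−1/3)(−3n**4 − 9n**3 + 60n**2 + 144n − 192) + (−6n**3 + 6n**2 + 96n − 96)
  −3n**4 − 9n**3 + 60n**2 + 144n − 192 = ((1/2)n + 2)(−6n**3 + 6n**2 + 96n − 96) + (0)
Last nonzero remainder: −6n**3 + 6n**2 + 96n − 96. Dividing through by −6 gives the monic gcd n**3 − n**2 − 16n + 16.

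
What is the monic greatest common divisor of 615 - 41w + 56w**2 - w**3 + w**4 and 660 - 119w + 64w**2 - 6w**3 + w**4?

15 - w + w**2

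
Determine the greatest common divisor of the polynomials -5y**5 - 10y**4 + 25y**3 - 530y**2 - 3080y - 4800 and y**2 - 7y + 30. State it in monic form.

Repeated division with remainder:
  -5y**5 - 10y**4 + 25y**3 - 530y**2 - 3080y - 4800 = (-5y**3 - 45y**2 - 140y - 160)(y**2 - 7y + 30) + (0)
The last nonzero remainder y**2 - 7y + 30 is already monic.

y**2 - 7y + 30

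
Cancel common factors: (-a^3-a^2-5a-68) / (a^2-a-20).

(-a^2+3a-17)/(a-5)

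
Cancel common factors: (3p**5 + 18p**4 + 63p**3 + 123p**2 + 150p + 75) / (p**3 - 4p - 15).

(3p**3 + 9p**2 + 21p + 15)/(p - 3)

Repeated division with remainder:
  3p**5 + 18p**4 + 63p**3 + 123p**2 + 150p + 75 = (3p**2 + 18p + 75)(p**3 - 4p - 15) + (240p**2 + 720p + 1200)
  p**3 - 4p - 15 = ((1/240)p - 1/80)(240p**2 + 720p + 1200) + (0)
Last nonzero remainder: 240p**2 + 720p + 1200. Dividing through by 240 gives the monic gcd p**2 + 3p + 5.
Cancel p**2 + 3p + 5 from numerator and denominator to get the reduced form.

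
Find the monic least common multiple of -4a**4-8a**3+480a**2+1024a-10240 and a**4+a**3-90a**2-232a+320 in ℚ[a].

a**6+5a**5-118a**4-624a**3+2272a**2+8704a-10240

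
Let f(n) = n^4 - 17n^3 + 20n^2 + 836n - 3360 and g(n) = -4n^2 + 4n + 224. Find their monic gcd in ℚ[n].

n^2 - n - 56

Repeated division with remainder:
  n^4 - 17n^3 + 20n^2 + 836n - 3360 = (-(1/4)n^2 + 4n - 15)(-4n^2 + 4n + 224) + (0)
Last nonzero remainder: -4n^2 + 4n + 224. Dividing through by -4 gives the monic gcd n^2 - n - 56.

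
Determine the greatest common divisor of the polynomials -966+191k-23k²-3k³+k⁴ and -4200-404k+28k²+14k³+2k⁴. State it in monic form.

-42+k+k²

Apply the Euclidean algorithm:
  k⁴-3k³-23k²+191k-966 = (1/2)(2k⁴+14k³+28k²-404k-4200) + (-10k³-37k²+393k+1134)
  2k⁴+14k³+28k²-404k-4200 = (-(1/5)k-33/50)(-10k³-37k²+393k+1134) + ((4109/50)k²+(4109/50)k-86289/25)
  -10k³-37k²+393k+1134 = (-(500/4109)k-1350/4109)((4109/50)k²+(4109/50)k-86289/25) + (0)
Last nonzero remainder: (4109/50)k²+(4109/50)k-86289/25. Dividing through by 4109/50 gives the monic gcd k²+k-42.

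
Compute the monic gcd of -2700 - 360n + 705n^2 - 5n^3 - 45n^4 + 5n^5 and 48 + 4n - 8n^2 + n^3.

By polynomial division,
  5n^5 - 45n^4 - 5n^3 + 705n^2 - 360n - 2700 = (5n^2 - 5n - 65)(n^3 - 8n^2 + 4n + 48) + (-35n^2 + 140n + 420)
  n^3 - 8n^2 + 4n + 48 = (-(1/35)n + 4/35)(-35n^2 + 140n + 420) + (0)
Last nonzero remainder: -35n^2 + 140n + 420. Dividing through by -35 gives the monic gcd n^2 - 4n - 12.

-12 - 4n + n^2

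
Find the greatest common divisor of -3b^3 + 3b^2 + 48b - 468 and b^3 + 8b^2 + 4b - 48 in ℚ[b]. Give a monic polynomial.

By polynomial division,
  -3b^3 + 3b^2 + 48b - 468 = (-3)(b^3 + 8b^2 + 4b - 48) + (27b^2 + 60b - 612)
  b^3 + 8b^2 + 4b - 48 = ((1/27)b + 52/243)(27b^2 + 60b - 612) + ((1120/81)b + 2240/27)
  27b^2 + 60b - 612 = ((2187/1120)b - 4131/560)((1120/81)b + 2240/27) + (0)
Last nonzero remainder: (1120/81)b + 2240/27. Dividing through by 1120/81 gives the monic gcd b + 6.

b + 6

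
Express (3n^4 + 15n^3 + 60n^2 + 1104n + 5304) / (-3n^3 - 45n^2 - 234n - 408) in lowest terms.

(-n^2 + 6n - 52)/(n + 4)

Repeated division with remainder:
  3n^4 + 15n^3 + 60n^2 + 1104n + 5304 = (-n + 10)(-3n^3 - 45n^2 - 234n - 408) + (276n^2 + 3036n + 9384)
  -3n^3 - 45n^2 - 234n - 408 = (-(1/92)n - 1/23)(276n^2 + 3036n + 9384) + (0)
Last nonzero remainder: 276n^2 + 3036n + 9384. Dividing through by 276 gives the monic gcd n^2 + 11n + 34.
Cancel n^2 + 11n + 34 from numerator and denominator to get the reduced form.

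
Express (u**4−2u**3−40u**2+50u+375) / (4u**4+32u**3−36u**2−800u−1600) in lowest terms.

Euclidean algorithm in ℚ[u]:
  u**4−2u**3−40u**2+50u+375 = (1/4)(4u**4+32u**3−36u**2−800u−1600) + (−10u**3−31u**2+250u+775)
  4u**4+32u**3−36u**2−800u−1600 = (−(2/5)u−49/25)(−10u**3−31u**2+250u+775) + ((81/25)u**2−81)
  −10u**3−31u**2+250u+775 = (−(250/81)u−775/81)((81/25)u**2−81) + (0)
Last nonzero remainder: (81/25)u**2−81. Dividing through by 81/25 gives the monic gcd u**2−25.
Cancel u**2−25 from numerator and denominator to get the reduced form.

(u**2−2u−15)/(4u**2+32u+64)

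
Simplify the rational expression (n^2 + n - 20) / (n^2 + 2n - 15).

Euclidean algorithm in ℚ[n]:
  n^2 + n - 20 = (n^2 + 2n - 15) + (-n - 5)
  n^2 + 2n - 15 = (-n + 3)(-n - 5) + (0)
Last nonzero remainder: -n - 5. Dividing through by -1 gives the monic gcd n + 5.
Cancel n + 5 from numerator and denominator to get the reduced form.

(n - 4)/(n - 3)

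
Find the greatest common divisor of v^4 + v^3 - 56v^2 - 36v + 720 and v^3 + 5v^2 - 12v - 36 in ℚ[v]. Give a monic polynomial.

v + 6

Repeated division with remainder:
  v^4 + v^3 - 56v^2 - 36v + 720 = (v - 4)(v^3 + 5v^2 - 12v - 36) + (-24v^2 - 48v + 576)
  v^3 + 5v^2 - 12v - 36 = (-(1/24)v - 1/8)(-24v^2 - 48v + 576) + (6v + 36)
  -24v^2 - 48v + 576 = (-4v + 16)(6v + 36) + (0)
Last nonzero remainder: 6v + 36. Dividing through by 6 gives the monic gcd v + 6.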